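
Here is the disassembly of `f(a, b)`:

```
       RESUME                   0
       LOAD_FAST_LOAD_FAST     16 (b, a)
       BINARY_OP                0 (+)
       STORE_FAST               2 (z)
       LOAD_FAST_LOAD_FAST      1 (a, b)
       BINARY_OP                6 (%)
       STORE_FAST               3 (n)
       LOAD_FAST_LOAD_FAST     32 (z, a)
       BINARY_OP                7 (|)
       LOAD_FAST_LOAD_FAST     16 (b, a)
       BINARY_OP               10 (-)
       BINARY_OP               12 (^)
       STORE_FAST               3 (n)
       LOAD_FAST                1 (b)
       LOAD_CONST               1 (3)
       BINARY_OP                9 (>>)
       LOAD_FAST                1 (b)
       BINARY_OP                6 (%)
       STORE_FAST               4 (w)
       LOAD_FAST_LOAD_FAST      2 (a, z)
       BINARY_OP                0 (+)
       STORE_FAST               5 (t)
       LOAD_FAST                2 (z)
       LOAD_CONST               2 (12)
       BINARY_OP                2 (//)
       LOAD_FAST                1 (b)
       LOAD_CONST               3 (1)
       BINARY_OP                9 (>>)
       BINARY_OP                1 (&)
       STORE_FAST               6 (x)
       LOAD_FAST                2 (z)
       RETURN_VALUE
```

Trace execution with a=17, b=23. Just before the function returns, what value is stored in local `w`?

LOAD_FAST_LOAD_FAST b,a → push 23,17. Stack: [23, 17]
BINARY_OP + → 23 + 17 = 40. Stack: [40]
STORE_FAST z → z=40. Stack: []
LOAD_FAST_LOAD_FAST a,b → push 17,23. Stack: [17, 23]
BINARY_OP % → 17 % 23 = 17. Stack: [17]
STORE_FAST n → n=17. Stack: []
LOAD_FAST_LOAD_FAST z,a → push 40,17. Stack: [40, 17]
BINARY_OP | → 40 | 17 = 57. Stack: [57]
LOAD_FAST_LOAD_FAST b,a → push 23,17. Stack: [57, 23, 17]
BINARY_OP - → 23 - 17 = 6. Stack: [57, 6]
BINARY_OP ^ → 57 ^ 6 = 63. Stack: [63]
STORE_FAST n → n=63. Stack: []
LOAD_FAST b → push 23. Stack: [23]
LOAD_CONST → push 3. Stack: [23, 3]
BINARY_OP >> → 23 >> 3 = 2. Stack: [2]
LOAD_FAST b → push 23. Stack: [2, 23]
BINARY_OP % → 2 % 23 = 2. Stack: [2]
STORE_FAST w → w=2. Stack: []
LOAD_FAST_LOAD_FAST a,z → push 17,40. Stack: [17, 40]
BINARY_OP + → 17 + 40 = 57. Stack: [57]
STORE_FAST t → t=57. Stack: []
LOAD_FAST z → push 40. Stack: [40]
LOAD_CONST → push 12. Stack: [40, 12]
BINARY_OP // → 40 // 12 = 3. Stack: [3]
LOAD_FAST b → push 23. Stack: [3, 23]
LOAD_CONST → push 1. Stack: [3, 23, 1]
BINARY_OP >> → 23 >> 1 = 11. Stack: [3, 11]
BINARY_OP & → 3 & 11 = 3. Stack: [3]
STORE_FAST x → x=3. Stack: []
LOAD_FAST z → push 40. Stack: [40]
RETURN_VALUE → return 40.

2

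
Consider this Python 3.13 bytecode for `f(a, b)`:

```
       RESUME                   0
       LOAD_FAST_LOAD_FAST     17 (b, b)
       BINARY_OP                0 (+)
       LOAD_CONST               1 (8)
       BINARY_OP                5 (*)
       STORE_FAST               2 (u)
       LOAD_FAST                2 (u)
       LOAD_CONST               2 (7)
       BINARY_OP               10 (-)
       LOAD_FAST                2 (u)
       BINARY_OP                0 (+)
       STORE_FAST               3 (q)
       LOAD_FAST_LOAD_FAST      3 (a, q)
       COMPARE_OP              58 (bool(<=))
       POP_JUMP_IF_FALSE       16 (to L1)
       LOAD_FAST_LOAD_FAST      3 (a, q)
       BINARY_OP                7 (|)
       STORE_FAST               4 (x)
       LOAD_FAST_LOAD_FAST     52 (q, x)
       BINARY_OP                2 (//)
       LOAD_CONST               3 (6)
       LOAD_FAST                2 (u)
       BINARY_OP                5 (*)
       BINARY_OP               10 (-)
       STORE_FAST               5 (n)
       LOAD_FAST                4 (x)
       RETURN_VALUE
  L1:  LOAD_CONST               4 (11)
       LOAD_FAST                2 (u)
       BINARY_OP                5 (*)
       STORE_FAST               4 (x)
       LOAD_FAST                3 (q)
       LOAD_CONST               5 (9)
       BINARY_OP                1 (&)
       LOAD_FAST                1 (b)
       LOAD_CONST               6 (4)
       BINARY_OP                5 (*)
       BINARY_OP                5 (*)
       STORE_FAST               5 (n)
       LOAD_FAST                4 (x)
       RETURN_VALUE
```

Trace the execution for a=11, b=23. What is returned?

LOAD_FAST_LOAD_FAST b,b → push 23,23. Stack: [23, 23]
BINARY_OP + → 23 + 23 = 46. Stack: [46]
LOAD_CONST → push 8. Stack: [46, 8]
BINARY_OP * → 46 * 8 = 368. Stack: [368]
STORE_FAST u → u=368. Stack: []
LOAD_FAST u → push 368. Stack: [368]
LOAD_CONST → push 7. Stack: [368, 7]
BINARY_OP - → 368 - 7 = 361. Stack: [361]
LOAD_FAST u → push 368. Stack: [361, 368]
BINARY_OP + → 361 + 368 = 729. Stack: [729]
STORE_FAST q → q=729. Stack: []
LOAD_FAST_LOAD_FAST a,q → push 11,729. Stack: [11, 729]
COMPARE_OP bool(<=) → 11 vs 729 = True. Stack: [True]
POP_JUMP_IF_FALSE → pop True; no jump. Stack: []
LOAD_FAST_LOAD_FAST a,q → push 11,729. Stack: [11, 729]
BINARY_OP | → 11 | 729 = 731. Stack: [731]
STORE_FAST x → x=731. Stack: []
LOAD_FAST_LOAD_FAST q,x → push 729,731. Stack: [729, 731]
BINARY_OP // → 729 // 731 = 0. Stack: [0]
LOAD_CONST → push 6. Stack: [0, 6]
LOAD_FAST u → push 368. Stack: [0, 6, 368]
BINARY_OP * → 6 * 368 = 2208. Stack: [0, 2208]
BINARY_OP - → 0 - 2208 = -2208. Stack: [-2208]
STORE_FAST n → n=-2208. Stack: []
LOAD_FAST x → push 731. Stack: [731]
RETURN_VALUE → return 731.

731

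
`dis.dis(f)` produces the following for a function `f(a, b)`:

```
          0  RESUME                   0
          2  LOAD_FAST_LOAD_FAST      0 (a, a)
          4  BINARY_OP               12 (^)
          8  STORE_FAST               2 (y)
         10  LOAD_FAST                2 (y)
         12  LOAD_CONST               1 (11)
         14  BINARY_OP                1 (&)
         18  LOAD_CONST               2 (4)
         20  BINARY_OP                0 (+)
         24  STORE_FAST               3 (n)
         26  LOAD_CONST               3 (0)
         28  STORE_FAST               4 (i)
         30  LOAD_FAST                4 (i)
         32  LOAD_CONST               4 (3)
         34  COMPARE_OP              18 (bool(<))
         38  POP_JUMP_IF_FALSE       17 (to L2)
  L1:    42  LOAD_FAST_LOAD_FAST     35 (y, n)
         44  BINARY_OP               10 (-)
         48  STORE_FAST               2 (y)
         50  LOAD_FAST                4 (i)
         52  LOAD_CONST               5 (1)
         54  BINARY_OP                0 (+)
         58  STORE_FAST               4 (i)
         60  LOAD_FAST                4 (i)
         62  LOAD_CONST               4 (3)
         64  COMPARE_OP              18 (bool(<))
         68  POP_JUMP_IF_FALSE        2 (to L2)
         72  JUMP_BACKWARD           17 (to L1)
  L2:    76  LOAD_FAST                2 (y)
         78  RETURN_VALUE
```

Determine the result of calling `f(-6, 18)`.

LOAD_FAST_LOAD_FAST a,a → push -6,-6. Stack: [-6, -6]
BINARY_OP ^ → -6 ^ -6 = 0. Stack: [0]
STORE_FAST y → y=0. Stack: []
LOAD_FAST y → push 0. Stack: [0]
LOAD_CONST → push 11. Stack: [0, 11]
BINARY_OP & → 0 & 11 = 0. Stack: [0]
LOAD_CONST → push 4. Stack: [0, 4]
BINARY_OP + → 0 + 4 = 4. Stack: [4]
STORE_FAST n → n=4. Stack: []
LOAD_CONST → push 0. Stack: [0]
STORE_FAST i → i=0. Stack: []
LOAD_FAST i → push 0. Stack: [0]
LOAD_CONST → push 3. Stack: [0, 3]
COMPARE_OP bool(<) → 0 vs 3 = True. Stack: [True]
POP_JUMP_IF_FALSE → pop True; no jump. Stack: []
LOAD_FAST_LOAD_FAST y,n → push 0,4. Stack: [0, 4]
BINARY_OP - → 0 - 4 = -4. Stack: [-4]
STORE_FAST y → y=-4. Stack: []
LOAD_FAST i → push 0. Stack: [0]
LOAD_CONST → push 1. Stack: [0, 1]
BINARY_OP + → 0 + 1 = 1. Stack: [1]
STORE_FAST i → i=1. Stack: []
LOAD_FAST i → push 1. Stack: [1]
LOAD_CONST → push 3. Stack: [1, 3]
COMPARE_OP bool(<) → 1 vs 3 = True. Stack: [True]
POP_JUMP_IF_FALSE → pop True; no jump. Stack: []
LOAD_FAST_LOAD_FAST y,n → push -4,4. Stack: [-4, 4]
BINARY_OP - → -4 - 4 = -8. Stack: [-8]
STORE_FAST y → y=-8. Stack: []
LOAD_FAST i → push 1. Stack: [1]
LOAD_CONST → push 1. Stack: [1, 1]
BINARY_OP + → 1 + 1 = 2. Stack: [2]
STORE_FAST i → i=2. Stack: []
LOAD_FAST i → push 2. Stack: [2]
LOAD_CONST → push 3. Stack: [2, 3]
COMPARE_OP bool(<) → 2 vs 3 = True. Stack: [True]
POP_JUMP_IF_FALSE → pop True; no jump. Stack: []
LOAD_FAST_LOAD_FAST y,n → push -8,4. Stack: [-8, 4]
BINARY_OP - → -8 - 4 = -12. Stack: [-12]
STORE_FAST y → y=-12. Stack: []
LOAD_FAST i → push 2. Stack: [2]
LOAD_CONST → push 1. Stack: [2, 1]
BINARY_OP + → 2 + 1 = 3. Stack: [3]
STORE_FAST i → i=3. Stack: []
LOAD_FAST i → push 3. Stack: [3]
LOAD_CONST → push 3. Stack: [3, 3]
COMPARE_OP bool(<) → 3 vs 3 = False. Stack: [False]
POP_JUMP_IF_FALSE → pop False; jump. Stack: []
LOAD_FAST y → push -12. Stack: [-12]
RETURN_VALUE → return -12.

-12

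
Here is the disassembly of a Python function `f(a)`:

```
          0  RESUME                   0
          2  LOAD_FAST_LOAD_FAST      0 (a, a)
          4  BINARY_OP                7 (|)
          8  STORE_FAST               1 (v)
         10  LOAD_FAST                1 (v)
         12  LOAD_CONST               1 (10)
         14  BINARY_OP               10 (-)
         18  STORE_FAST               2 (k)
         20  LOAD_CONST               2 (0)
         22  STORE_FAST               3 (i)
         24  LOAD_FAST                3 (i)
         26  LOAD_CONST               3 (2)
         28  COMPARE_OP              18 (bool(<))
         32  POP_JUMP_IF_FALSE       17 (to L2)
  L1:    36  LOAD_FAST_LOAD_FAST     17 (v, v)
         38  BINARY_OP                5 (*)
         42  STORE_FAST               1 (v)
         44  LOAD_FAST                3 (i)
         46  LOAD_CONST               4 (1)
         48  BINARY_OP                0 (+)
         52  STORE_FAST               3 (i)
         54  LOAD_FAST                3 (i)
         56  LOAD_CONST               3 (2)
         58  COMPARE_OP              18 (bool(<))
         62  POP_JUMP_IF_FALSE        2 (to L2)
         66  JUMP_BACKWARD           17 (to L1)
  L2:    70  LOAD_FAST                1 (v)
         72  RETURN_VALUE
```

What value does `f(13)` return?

28561

LOAD_FAST_LOAD_FAST a,a → push 13,13. Stack: [13, 13]
BINARY_OP | → 13 | 13 = 13. Stack: [13]
STORE_FAST v → v=13. Stack: []
LOAD_FAST v → push 13. Stack: [13]
LOAD_CONST → push 10. Stack: [13, 10]
BINARY_OP - → 13 - 10 = 3. Stack: [3]
STORE_FAST k → k=3. Stack: []
LOAD_CONST → push 0. Stack: [0]
STORE_FAST i → i=0. Stack: []
LOAD_FAST i → push 0. Stack: [0]
LOAD_CONST → push 2. Stack: [0, 2]
COMPARE_OP bool(<) → 0 vs 2 = True. Stack: [True]
POP_JUMP_IF_FALSE → pop True; no jump. Stack: []
LOAD_FAST_LOAD_FAST v,v → push 13,13. Stack: [13, 13]
BINARY_OP * → 13 * 13 = 169. Stack: [169]
STORE_FAST v → v=169. Stack: []
LOAD_FAST i → push 0. Stack: [0]
LOAD_CONST → push 1. Stack: [0, 1]
BINARY_OP + → 0 + 1 = 1. Stack: [1]
STORE_FAST i → i=1. Stack: []
LOAD_FAST i → push 1. Stack: [1]
LOAD_CONST → push 2. Stack: [1, 2]
COMPARE_OP bool(<) → 1 vs 2 = True. Stack: [True]
POP_JUMP_IF_FALSE → pop True; no jump. Stack: []
LOAD_FAST_LOAD_FAST v,v → push 169,169. Stack: [169, 169]
BINARY_OP * → 169 * 169 = 28561. Stack: [28561]
STORE_FAST v → v=28561. Stack: []
LOAD_FAST i → push 1. Stack: [1]
LOAD_CONST → push 1. Stack: [1, 1]
BINARY_OP + → 1 + 1 = 2. Stack: [2]
STORE_FAST i → i=2. Stack: []
LOAD_FAST i → push 2. Stack: [2]
LOAD_CONST → push 2. Stack: [2, 2]
COMPARE_OP bool(<) → 2 vs 2 = False. Stack: [False]
POP_JUMP_IF_FALSE → pop False; jump. Stack: []
LOAD_FAST v → push 28561. Stack: [28561]
RETURN_VALUE → return 28561.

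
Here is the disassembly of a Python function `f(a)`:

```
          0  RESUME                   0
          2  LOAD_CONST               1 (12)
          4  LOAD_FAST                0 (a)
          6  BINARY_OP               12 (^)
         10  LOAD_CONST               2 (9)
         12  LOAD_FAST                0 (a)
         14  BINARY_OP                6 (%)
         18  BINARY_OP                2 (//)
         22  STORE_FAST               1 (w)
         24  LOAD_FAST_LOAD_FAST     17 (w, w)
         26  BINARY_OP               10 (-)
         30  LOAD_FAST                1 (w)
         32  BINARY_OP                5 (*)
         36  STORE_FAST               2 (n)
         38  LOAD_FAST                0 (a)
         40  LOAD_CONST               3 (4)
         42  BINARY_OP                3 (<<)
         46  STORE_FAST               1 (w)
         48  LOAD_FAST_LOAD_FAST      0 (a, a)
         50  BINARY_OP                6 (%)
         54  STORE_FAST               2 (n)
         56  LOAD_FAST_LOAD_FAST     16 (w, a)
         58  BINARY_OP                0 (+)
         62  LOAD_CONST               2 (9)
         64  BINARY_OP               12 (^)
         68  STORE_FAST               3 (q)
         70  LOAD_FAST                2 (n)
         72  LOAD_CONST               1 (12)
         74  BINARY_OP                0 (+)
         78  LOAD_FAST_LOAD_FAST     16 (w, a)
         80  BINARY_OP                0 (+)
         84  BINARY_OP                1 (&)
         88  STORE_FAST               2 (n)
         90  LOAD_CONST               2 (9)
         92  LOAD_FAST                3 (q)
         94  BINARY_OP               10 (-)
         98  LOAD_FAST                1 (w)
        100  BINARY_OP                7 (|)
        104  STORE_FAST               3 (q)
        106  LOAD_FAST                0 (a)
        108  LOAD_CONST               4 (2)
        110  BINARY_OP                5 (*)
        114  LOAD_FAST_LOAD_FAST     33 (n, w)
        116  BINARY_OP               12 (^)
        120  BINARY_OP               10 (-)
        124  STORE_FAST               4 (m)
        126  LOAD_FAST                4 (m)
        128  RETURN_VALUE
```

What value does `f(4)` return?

LOAD_CONST → push 12. Stack: [12]
LOAD_FAST a → push 4. Stack: [12, 4]
BINARY_OP ^ → 12 ^ 4 = 8. Stack: [8]
LOAD_CONST → push 9. Stack: [8, 9]
LOAD_FAST a → push 4. Stack: [8, 9, 4]
BINARY_OP % → 9 % 4 = 1. Stack: [8, 1]
BINARY_OP // → 8 // 1 = 8. Stack: [8]
STORE_FAST w → w=8. Stack: []
LOAD_FAST_LOAD_FAST w,w → push 8,8. Stack: [8, 8]
BINARY_OP - → 8 - 8 = 0. Stack: [0]
LOAD_FAST w → push 8. Stack: [0, 8]
BINARY_OP * → 0 * 8 = 0. Stack: [0]
STORE_FAST n → n=0. Stack: []
LOAD_FAST a → push 4. Stack: [4]
LOAD_CONST → push 4. Stack: [4, 4]
BINARY_OP << → 4 << 4 = 64. Stack: [64]
STORE_FAST w → w=64. Stack: []
LOAD_FAST_LOAD_FAST a,a → push 4,4. Stack: [4, 4]
BINARY_OP % → 4 % 4 = 0. Stack: [0]
STORE_FAST n → n=0. Stack: []
LOAD_FAST_LOAD_FAST w,a → push 64,4. Stack: [64, 4]
BINARY_OP + → 64 + 4 = 68. Stack: [68]
LOAD_CONST → push 9. Stack: [68, 9]
BINARY_OP ^ → 68 ^ 9 = 77. Stack: [77]
STORE_FAST q → q=77. Stack: []
LOAD_FAST n → push 0. Stack: [0]
LOAD_CONST → push 12. Stack: [0, 12]
BINARY_OP + → 0 + 12 = 12. Stack: [12]
LOAD_FAST_LOAD_FAST w,a → push 64,4. Stack: [12, 64, 4]
BINARY_OP + → 64 + 4 = 68. Stack: [12, 68]
BINARY_OP & → 12 & 68 = 4. Stack: [4]
STORE_FAST n → n=4. Stack: []
LOAD_CONST → push 9. Stack: [9]
LOAD_FAST q → push 77. Stack: [9, 77]
BINARY_OP - → 9 - 77 = -68. Stack: [-68]
LOAD_FAST w → push 64. Stack: [-68, 64]
BINARY_OP | → -68 | 64 = -4. Stack: [-4]
STORE_FAST q → q=-4. Stack: []
LOAD_FAST a → push 4. Stack: [4]
LOAD_CONST → push 2. Stack: [4, 2]
BINARY_OP * → 4 * 2 = 8. Stack: [8]
LOAD_FAST_LOAD_FAST n,w → push 4,64. Stack: [8, 4, 64]
BINARY_OP ^ → 4 ^ 64 = 68. Stack: [8, 68]
BINARY_OP - → 8 - 68 = -60. Stack: [-60]
STORE_FAST m → m=-60. Stack: []
LOAD_FAST m → push -60. Stack: [-60]
RETURN_VALUE → return -60.

-60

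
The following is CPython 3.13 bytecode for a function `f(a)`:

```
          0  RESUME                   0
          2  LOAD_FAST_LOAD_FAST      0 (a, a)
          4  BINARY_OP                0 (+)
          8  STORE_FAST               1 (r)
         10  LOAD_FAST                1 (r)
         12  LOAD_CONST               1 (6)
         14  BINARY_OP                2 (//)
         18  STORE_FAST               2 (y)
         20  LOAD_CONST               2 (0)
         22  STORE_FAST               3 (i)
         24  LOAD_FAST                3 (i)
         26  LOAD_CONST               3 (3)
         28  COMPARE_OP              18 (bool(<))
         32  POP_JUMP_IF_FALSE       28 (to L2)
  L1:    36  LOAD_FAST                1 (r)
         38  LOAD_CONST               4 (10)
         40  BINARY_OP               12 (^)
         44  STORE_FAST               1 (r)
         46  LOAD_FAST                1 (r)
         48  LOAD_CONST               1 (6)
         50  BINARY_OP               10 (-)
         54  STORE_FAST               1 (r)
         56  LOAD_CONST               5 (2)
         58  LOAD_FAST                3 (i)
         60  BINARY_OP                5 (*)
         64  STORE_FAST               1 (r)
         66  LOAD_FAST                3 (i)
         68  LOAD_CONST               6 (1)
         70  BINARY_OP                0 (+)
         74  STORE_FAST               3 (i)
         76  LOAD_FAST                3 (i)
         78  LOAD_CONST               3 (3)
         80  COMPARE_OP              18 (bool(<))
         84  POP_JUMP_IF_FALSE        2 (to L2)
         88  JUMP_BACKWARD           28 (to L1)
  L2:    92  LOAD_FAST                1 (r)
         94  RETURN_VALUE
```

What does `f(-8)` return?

LOAD_FAST_LOAD_FAST a,a → push -8,-8
BINARY_OP + → -8 + -8 = -16
STORE_FAST r → r=-16
LOAD_FAST r → push -16
LOAD_CONST → push 6
BINARY_OP // → -16 // 6 = -3
STORE_FAST y → y=-3
LOAD_CONST → push 0
STORE_FAST i → i=0
LOAD_FAST i → push 0
LOAD_CONST → push 3
COMPARE_OP bool(<) → 0 vs 3 = True
POP_JUMP_IF_FALSE → pop True; no jump
LOAD_FAST r → push -16
LOAD_CONST → push 10
BINARY_OP ^ → -16 ^ 10 = -6
STORE_FAST r → r=-6
LOAD_FAST r → push -6
LOAD_CONST → push 6
BINARY_OP - → -6 - 6 = -12
STORE_FAST r → r=-12
LOAD_CONST → push 2
LOAD_FAST i → push 0
BINARY_OP * → 2 * 0 = 0
STORE_FAST r → r=0
LOAD_FAST i → push 0
LOAD_CONST → push 1
BINARY_OP + → 0 + 1 = 1
STORE_FAST i → i=1
LOAD_FAST i → push 1
LOAD_CONST → push 3
COMPARE_OP bool(<) → 1 vs 3 = True
POP_JUMP_IF_FALSE → pop True; no jump
LOAD_FAST r → push 0
LOAD_CONST → push 10
BINARY_OP ^ → 0 ^ 10 = 10
STORE_FAST r → r=10
LOAD_FAST r → push 10
LOAD_CONST → push 6
BINARY_OP - → 10 - 6 = 4
STORE_FAST r → r=4
LOAD_CONST → push 2
LOAD_FAST i → push 1
BINARY_OP * → 2 * 1 = 2
STORE_FAST r → r=2
LOAD_FAST i → push 1
LOAD_CONST → push 1
BINARY_OP + → 1 + 1 = 2
STORE_FAST i → i=2
LOAD_FAST i → push 2
LOAD_CONST → push 3
COMPARE_OP bool(<) → 2 vs 3 = True
POP_JUMP_IF_FALSE → pop True; no jump
LOAD_FAST r → push 2
LOAD_CONST → push 10
BINARY_OP ^ → 2 ^ 10 = 8
STORE_FAST r → r=8
LOAD_FAST r → push 8
LOAD_CONST → push 6
BINARY_OP - → 8 - 6 = 2
STORE_FAST r → r=2
LOAD_CONST → push 2
LOAD_FAST i → push 2
BINARY_OP * → 2 * 2 = 4
STORE_FAST r → r=4
LOAD_FAST i → push 2
LOAD_CONST → push 1
BINARY_OP + → 2 + 1 = 3
STORE_FAST i → i=3
LOAD_FAST i → push 3
LOAD_CONST → push 3
COMPARE_OP bool(<) → 3 vs 3 = False
POP_JUMP_IF_FALSE → pop False; jump
LOAD_FAST r → push 4
RETURN_VALUE → return 4.

4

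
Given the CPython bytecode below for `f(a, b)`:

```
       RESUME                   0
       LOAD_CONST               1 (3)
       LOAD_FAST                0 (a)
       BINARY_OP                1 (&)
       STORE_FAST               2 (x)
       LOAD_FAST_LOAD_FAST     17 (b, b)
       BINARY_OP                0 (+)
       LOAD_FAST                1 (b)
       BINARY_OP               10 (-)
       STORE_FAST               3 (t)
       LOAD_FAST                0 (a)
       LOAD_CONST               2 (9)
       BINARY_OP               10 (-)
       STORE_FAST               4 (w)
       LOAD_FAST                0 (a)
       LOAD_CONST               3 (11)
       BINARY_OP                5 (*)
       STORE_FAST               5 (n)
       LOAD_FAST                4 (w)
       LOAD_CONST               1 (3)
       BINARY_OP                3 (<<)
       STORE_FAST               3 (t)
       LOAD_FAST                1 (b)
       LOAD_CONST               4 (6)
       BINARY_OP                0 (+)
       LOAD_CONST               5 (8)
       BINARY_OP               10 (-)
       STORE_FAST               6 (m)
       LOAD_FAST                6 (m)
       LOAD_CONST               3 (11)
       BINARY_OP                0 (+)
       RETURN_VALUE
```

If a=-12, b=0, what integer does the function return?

9

LOAD_CONST → push 3. Stack: [3]
LOAD_FAST a → push -12. Stack: [3, -12]
BINARY_OP & → 3 & -12 = 0. Stack: [0]
STORE_FAST x → x=0. Stack: []
LOAD_FAST_LOAD_FAST b,b → push 0,0. Stack: [0, 0]
BINARY_OP + → 0 + 0 = 0. Stack: [0]
LOAD_FAST b → push 0. Stack: [0, 0]
BINARY_OP - → 0 - 0 = 0. Stack: [0]
STORE_FAST t → t=0. Stack: []
LOAD_FAST a → push -12. Stack: [-12]
LOAD_CONST → push 9. Stack: [-12, 9]
BINARY_OP - → -12 - 9 = -21. Stack: [-21]
STORE_FAST w → w=-21. Stack: []
LOAD_FAST a → push -12. Stack: [-12]
LOAD_CONST → push 11. Stack: [-12, 11]
BINARY_OP * → -12 * 11 = -132. Stack: [-132]
STORE_FAST n → n=-132. Stack: []
LOAD_FAST w → push -21. Stack: [-21]
LOAD_CONST → push 3. Stack: [-21, 3]
BINARY_OP << → -21 << 3 = -168. Stack: [-168]
STORE_FAST t → t=-168. Stack: []
LOAD_FAST b → push 0. Stack: [0]
LOAD_CONST → push 6. Stack: [0, 6]
BINARY_OP + → 0 + 6 = 6. Stack: [6]
LOAD_CONST → push 8. Stack: [6, 8]
BINARY_OP - → 6 - 8 = -2. Stack: [-2]
STORE_FAST m → m=-2. Stack: []
LOAD_FAST m → push -2. Stack: [-2]
LOAD_CONST → push 11. Stack: [-2, 11]
BINARY_OP + → -2 + 11 = 9. Stack: [9]
RETURN_VALUE → return 9.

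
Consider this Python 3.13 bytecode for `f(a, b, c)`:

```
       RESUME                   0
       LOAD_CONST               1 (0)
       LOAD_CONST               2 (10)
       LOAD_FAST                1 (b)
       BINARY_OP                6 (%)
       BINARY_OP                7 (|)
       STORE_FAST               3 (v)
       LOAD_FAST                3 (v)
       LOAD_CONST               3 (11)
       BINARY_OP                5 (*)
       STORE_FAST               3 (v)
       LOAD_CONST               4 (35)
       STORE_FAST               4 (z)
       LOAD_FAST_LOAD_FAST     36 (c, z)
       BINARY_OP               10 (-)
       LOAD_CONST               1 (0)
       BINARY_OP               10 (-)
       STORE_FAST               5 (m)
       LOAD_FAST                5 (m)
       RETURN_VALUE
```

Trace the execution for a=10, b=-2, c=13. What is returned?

-22

LOAD_CONST → push 0. Stack: [0]
LOAD_CONST → push 10. Stack: [0, 10]
LOAD_FAST b → push -2. Stack: [0, 10, -2]
BINARY_OP % → 10 % -2 = 0. Stack: [0, 0]
BINARY_OP | → 0 | 0 = 0. Stack: [0]
STORE_FAST v → v=0. Stack: []
LOAD_FAST v → push 0. Stack: [0]
LOAD_CONST → push 11. Stack: [0, 11]
BINARY_OP * → 0 * 11 = 0. Stack: [0]
STORE_FAST v → v=0. Stack: []
LOAD_CONST → push 35. Stack: [35]
STORE_FAST z → z=35. Stack: []
LOAD_FAST_LOAD_FAST c,z → push 13,35. Stack: [13, 35]
BINARY_OP - → 13 - 35 = -22. Stack: [-22]
LOAD_CONST → push 0. Stack: [-22, 0]
BINARY_OP - → -22 - 0 = -22. Stack: [-22]
STORE_FAST m → m=-22. Stack: []
LOAD_FAST m → push -22. Stack: [-22]
RETURN_VALUE → return -22.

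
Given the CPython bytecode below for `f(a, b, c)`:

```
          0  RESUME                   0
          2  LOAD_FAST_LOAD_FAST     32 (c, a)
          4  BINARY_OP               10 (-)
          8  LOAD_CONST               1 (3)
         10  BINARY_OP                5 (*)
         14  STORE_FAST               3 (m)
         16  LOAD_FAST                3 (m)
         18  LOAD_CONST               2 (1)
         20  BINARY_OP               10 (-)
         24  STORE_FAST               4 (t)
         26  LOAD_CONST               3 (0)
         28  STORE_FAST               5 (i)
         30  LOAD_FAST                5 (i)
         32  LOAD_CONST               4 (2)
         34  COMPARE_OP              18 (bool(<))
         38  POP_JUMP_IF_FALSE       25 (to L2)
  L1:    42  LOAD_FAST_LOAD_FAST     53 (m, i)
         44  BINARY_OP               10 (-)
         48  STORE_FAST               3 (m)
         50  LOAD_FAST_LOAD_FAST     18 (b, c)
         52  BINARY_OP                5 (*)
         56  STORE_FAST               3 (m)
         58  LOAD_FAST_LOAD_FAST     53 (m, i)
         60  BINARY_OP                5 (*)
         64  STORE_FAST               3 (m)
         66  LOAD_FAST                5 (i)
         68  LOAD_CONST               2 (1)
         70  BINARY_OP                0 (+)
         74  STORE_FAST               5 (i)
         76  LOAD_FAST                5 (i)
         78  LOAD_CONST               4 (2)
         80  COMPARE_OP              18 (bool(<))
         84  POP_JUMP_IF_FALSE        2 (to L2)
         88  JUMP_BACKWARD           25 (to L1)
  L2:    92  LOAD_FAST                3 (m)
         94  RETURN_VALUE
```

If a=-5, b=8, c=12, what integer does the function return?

96

LOAD_FAST_LOAD_FAST c,a → push 12,-5. Stack: [12, -5]
BINARY_OP - → 12 - -5 = 17. Stack: [17]
LOAD_CONST → push 3. Stack: [17, 3]
BINARY_OP * → 17 * 3 = 51. Stack: [51]
STORE_FAST m → m=51. Stack: []
LOAD_FAST m → push 51. Stack: [51]
LOAD_CONST → push 1. Stack: [51, 1]
BINARY_OP - → 51 - 1 = 50. Stack: [50]
STORE_FAST t → t=50. Stack: []
LOAD_CONST → push 0. Stack: [0]
STORE_FAST i → i=0. Stack: []
LOAD_FAST i → push 0. Stack: [0]
LOAD_CONST → push 2. Stack: [0, 2]
COMPARE_OP bool(<) → 0 vs 2 = True. Stack: [True]
POP_JUMP_IF_FALSE → pop True; no jump. Stack: []
LOAD_FAST_LOAD_FAST m,i → push 51,0. Stack: [51, 0]
BINARY_OP - → 51 - 0 = 51. Stack: [51]
STORE_FAST m → m=51. Stack: []
LOAD_FAST_LOAD_FAST b,c → push 8,12. Stack: [8, 12]
BINARY_OP * → 8 * 12 = 96. Stack: [96]
STORE_FAST m → m=96. Stack: []
LOAD_FAST_LOAD_FAST m,i → push 96,0. Stack: [96, 0]
BINARY_OP * → 96 * 0 = 0. Stack: [0]
STORE_FAST m → m=0. Stack: []
LOAD_FAST i → push 0. Stack: [0]
LOAD_CONST → push 1. Stack: [0, 1]
BINARY_OP + → 0 + 1 = 1. Stack: [1]
STORE_FAST i → i=1. Stack: []
LOAD_FAST i → push 1. Stack: [1]
LOAD_CONST → push 2. Stack: [1, 2]
COMPARE_OP bool(<) → 1 vs 2 = True. Stack: [True]
POP_JUMP_IF_FALSE → pop True; no jump. Stack: []
LOAD_FAST_LOAD_FAST m,i → push 0,1. Stack: [0, 1]
BINARY_OP - → 0 - 1 = -1. Stack: [-1]
STORE_FAST m → m=-1. Stack: []
LOAD_FAST_LOAD_FAST b,c → push 8,12. Stack: [8, 12]
BINARY_OP * → 8 * 12 = 96. Stack: [96]
STORE_FAST m → m=96. Stack: []
LOAD_FAST_LOAD_FAST m,i → push 96,1. Stack: [96, 1]
BINARY_OP * → 96 * 1 = 96. Stack: [96]
STORE_FAST m → m=96. Stack: []
LOAD_FAST i → push 1. Stack: [1]
LOAD_CONST → push 1. Stack: [1, 1]
BINARY_OP + → 1 + 1 = 2. Stack: [2]
STORE_FAST i → i=2. Stack: []
LOAD_FAST i → push 2. Stack: [2]
LOAD_CONST → push 2. Stack: [2, 2]
COMPARE_OP bool(<) → 2 vs 2 = False. Stack: [False]
POP_JUMP_IF_FALSE → pop False; jump. Stack: []
LOAD_FAST m → push 96. Stack: [96]
RETURN_VALUE → return 96.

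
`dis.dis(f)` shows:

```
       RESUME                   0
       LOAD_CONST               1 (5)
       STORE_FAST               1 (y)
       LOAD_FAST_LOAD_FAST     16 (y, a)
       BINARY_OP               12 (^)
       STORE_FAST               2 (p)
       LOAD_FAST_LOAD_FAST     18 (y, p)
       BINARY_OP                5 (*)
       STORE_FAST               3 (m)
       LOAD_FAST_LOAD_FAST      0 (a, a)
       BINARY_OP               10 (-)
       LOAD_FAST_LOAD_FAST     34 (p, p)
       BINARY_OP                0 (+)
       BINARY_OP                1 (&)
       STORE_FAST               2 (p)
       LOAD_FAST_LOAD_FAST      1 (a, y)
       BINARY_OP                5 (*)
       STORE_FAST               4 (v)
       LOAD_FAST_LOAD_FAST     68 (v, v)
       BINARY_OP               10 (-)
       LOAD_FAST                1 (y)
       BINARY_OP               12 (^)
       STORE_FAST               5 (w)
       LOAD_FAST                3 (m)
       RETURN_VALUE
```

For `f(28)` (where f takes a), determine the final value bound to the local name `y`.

LOAD_CONST → push 5. Stack: [5]
STORE_FAST y → y=5. Stack: []
LOAD_FAST_LOAD_FAST y,a → push 5,28. Stack: [5, 28]
BINARY_OP ^ → 5 ^ 28 = 25. Stack: [25]
STORE_FAST p → p=25. Stack: []
LOAD_FAST_LOAD_FAST y,p → push 5,25. Stack: [5, 25]
BINARY_OP * → 5 * 25 = 125. Stack: [125]
STORE_FAST m → m=125. Stack: []
LOAD_FAST_LOAD_FAST a,a → push 28,28. Stack: [28, 28]
BINARY_OP - → 28 - 28 = 0. Stack: [0]
LOAD_FAST_LOAD_FAST p,p → push 25,25. Stack: [0, 25, 25]
BINARY_OP + → 25 + 25 = 50. Stack: [0, 50]
BINARY_OP & → 0 & 50 = 0. Stack: [0]
STORE_FAST p → p=0. Stack: []
LOAD_FAST_LOAD_FAST a,y → push 28,5. Stack: [28, 5]
BINARY_OP * → 28 * 5 = 140. Stack: [140]
STORE_FAST v → v=140. Stack: []
LOAD_FAST_LOAD_FAST v,v → push 140,140. Stack: [140, 140]
BINARY_OP - → 140 - 140 = 0. Stack: [0]
LOAD_FAST y → push 5. Stack: [0, 5]
BINARY_OP ^ → 0 ^ 5 = 5. Stack: [5]
STORE_FAST w → w=5. Stack: []
LOAD_FAST m → push 125. Stack: [125]
RETURN_VALUE → return 125.

5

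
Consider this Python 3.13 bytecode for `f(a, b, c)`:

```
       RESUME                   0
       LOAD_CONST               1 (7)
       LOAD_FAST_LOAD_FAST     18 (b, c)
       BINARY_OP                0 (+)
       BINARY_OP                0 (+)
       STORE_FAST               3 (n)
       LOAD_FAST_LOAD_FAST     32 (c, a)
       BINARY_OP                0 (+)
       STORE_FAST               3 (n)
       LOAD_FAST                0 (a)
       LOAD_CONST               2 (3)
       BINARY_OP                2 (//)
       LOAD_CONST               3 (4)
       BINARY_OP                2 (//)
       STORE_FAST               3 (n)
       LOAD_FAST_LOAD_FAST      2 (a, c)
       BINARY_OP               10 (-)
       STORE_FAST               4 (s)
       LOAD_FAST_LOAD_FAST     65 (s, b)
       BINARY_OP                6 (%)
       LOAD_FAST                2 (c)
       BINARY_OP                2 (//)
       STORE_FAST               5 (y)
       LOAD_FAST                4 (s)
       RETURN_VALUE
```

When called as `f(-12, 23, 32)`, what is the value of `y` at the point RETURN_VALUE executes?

LOAD_CONST → push 7. Stack: [7]
LOAD_FAST_LOAD_FAST b,c → push 23,32. Stack: [7, 23, 32]
BINARY_OP + → 23 + 32 = 55. Stack: [7, 55]
BINARY_OP + → 7 + 55 = 62. Stack: [62]
STORE_FAST n → n=62. Stack: []
LOAD_FAST_LOAD_FAST c,a → push 32,-12. Stack: [32, -12]
BINARY_OP + → 32 + -12 = 20. Stack: [20]
STORE_FAST n → n=20. Stack: []
LOAD_FAST a → push -12. Stack: [-12]
LOAD_CONST → push 3. Stack: [-12, 3]
BINARY_OP // → -12 // 3 = -4. Stack: [-4]
LOAD_CONST → push 4. Stack: [-4, 4]
BINARY_OP // → -4 // 4 = -1. Stack: [-1]
STORE_FAST n → n=-1. Stack: []
LOAD_FAST_LOAD_FAST a,c → push -12,32. Stack: [-12, 32]
BINARY_OP - → -12 - 32 = -44. Stack: [-44]
STORE_FAST s → s=-44. Stack: []
LOAD_FAST_LOAD_FAST s,b → push -44,23. Stack: [-44, 23]
BINARY_OP % → -44 % 23 = 2. Stack: [2]
LOAD_FAST c → push 32. Stack: [2, 32]
BINARY_OP // → 2 // 32 = 0. Stack: [0]
STORE_FAST y → y=0. Stack: []
LOAD_FAST s → push -44. Stack: [-44]
RETURN_VALUE → return -44.

0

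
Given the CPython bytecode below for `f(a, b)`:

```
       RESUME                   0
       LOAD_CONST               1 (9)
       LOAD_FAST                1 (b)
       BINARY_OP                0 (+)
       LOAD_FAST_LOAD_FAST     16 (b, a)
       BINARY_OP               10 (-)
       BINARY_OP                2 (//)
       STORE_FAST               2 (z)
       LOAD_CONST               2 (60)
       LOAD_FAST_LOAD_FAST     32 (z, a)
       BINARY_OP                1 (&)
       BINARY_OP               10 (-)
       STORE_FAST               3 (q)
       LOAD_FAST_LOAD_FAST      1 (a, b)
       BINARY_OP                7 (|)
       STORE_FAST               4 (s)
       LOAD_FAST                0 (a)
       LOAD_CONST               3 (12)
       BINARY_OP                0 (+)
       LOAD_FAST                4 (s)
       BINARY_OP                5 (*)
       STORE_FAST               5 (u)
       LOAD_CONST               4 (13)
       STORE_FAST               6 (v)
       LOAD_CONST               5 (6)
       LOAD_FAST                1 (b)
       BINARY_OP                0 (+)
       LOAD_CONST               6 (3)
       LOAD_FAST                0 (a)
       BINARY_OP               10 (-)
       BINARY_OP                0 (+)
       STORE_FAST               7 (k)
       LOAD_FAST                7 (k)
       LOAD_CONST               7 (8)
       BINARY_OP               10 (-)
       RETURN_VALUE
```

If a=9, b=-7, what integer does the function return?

-15

LOAD_CONST → push 9. Stack: [9]
LOAD_FAST b → push -7. Stack: [9, -7]
BINARY_OP + → 9 + -7 = 2. Stack: [2]
LOAD_FAST_LOAD_FAST b,a → push -7,9. Stack: [2, -7, 9]
BINARY_OP - → -7 - 9 = -16. Stack: [2, -16]
BINARY_OP // → 2 // -16 = -1. Stack: [-1]
STORE_FAST z → z=-1. Stack: []
LOAD_CONST → push 60. Stack: [60]
LOAD_FAST_LOAD_FAST z,a → push -1,9. Stack: [60, -1, 9]
BINARY_OP & → -1 & 9 = 9. Stack: [60, 9]
BINARY_OP - → 60 - 9 = 51. Stack: [51]
STORE_FAST q → q=51. Stack: []
LOAD_FAST_LOAD_FAST a,b → push 9,-7. Stack: [9, -7]
BINARY_OP | → 9 | -7 = -7. Stack: [-7]
STORE_FAST s → s=-7. Stack: []
LOAD_FAST a → push 9. Stack: [9]
LOAD_CONST → push 12. Stack: [9, 12]
BINARY_OP + → 9 + 12 = 21. Stack: [21]
LOAD_FAST s → push -7. Stack: [21, -7]
BINARY_OP * → 21 * -7 = -147. Stack: [-147]
STORE_FAST u → u=-147. Stack: []
LOAD_CONST → push 13. Stack: [13]
STORE_FAST v → v=13. Stack: []
LOAD_CONST → push 6. Stack: [6]
LOAD_FAST b → push -7. Stack: [6, -7]
BINARY_OP + → 6 + -7 = -1. Stack: [-1]
LOAD_CONST → push 3. Stack: [-1, 3]
LOAD_FAST a → push 9. Stack: [-1, 3, 9]
BINARY_OP - → 3 - 9 = -6. Stack: [-1, -6]
BINARY_OP + → -1 + -6 = -7. Stack: [-7]
STORE_FAST k → k=-7. Stack: []
LOAD_FAST k → push -7. Stack: [-7]
LOAD_CONST → push 8. Stack: [-7, 8]
BINARY_OP - → -7 - 8 = -15. Stack: [-15]
RETURN_VALUE → return -15.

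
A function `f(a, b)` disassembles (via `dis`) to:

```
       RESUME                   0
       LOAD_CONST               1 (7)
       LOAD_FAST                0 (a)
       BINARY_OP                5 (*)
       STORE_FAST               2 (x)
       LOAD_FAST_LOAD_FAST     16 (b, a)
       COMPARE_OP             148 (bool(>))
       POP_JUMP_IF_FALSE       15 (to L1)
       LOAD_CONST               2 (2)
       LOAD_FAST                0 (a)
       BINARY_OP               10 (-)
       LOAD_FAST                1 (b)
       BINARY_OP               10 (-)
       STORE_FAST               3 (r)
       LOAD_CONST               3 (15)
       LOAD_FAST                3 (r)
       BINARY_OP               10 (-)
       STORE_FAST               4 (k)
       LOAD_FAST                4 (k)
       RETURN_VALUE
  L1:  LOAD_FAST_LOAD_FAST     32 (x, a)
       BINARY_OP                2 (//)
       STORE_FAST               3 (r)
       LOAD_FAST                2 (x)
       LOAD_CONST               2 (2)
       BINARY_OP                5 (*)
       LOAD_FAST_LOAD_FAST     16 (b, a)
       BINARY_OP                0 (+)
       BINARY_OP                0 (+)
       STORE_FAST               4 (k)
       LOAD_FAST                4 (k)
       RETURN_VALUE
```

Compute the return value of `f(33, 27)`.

522

LOAD_CONST → push 7. Stack: [7]
LOAD_FAST a → push 33. Stack: [7, 33]
BINARY_OP * → 7 * 33 = 231. Stack: [231]
STORE_FAST x → x=231. Stack: []
LOAD_FAST_LOAD_FAST b,a → push 27,33. Stack: [27, 33]
COMPARE_OP bool(>) → 27 vs 33 = False. Stack: [False]
POP_JUMP_IF_FALSE → pop False; jump. Stack: []
LOAD_FAST_LOAD_FAST x,a → push 231,33. Stack: [231, 33]
BINARY_OP // → 231 // 33 = 7. Stack: [7]
STORE_FAST r → r=7. Stack: []
LOAD_FAST x → push 231. Stack: [231]
LOAD_CONST → push 2. Stack: [231, 2]
BINARY_OP * → 231 * 2 = 462. Stack: [462]
LOAD_FAST_LOAD_FAST b,a → push 27,33. Stack: [462, 27, 33]
BINARY_OP + → 27 + 33 = 60. Stack: [462, 60]
BINARY_OP + → 462 + 60 = 522. Stack: [522]
STORE_FAST k → k=522. Stack: []
LOAD_FAST k → push 522. Stack: [522]
RETURN_VALUE → return 522.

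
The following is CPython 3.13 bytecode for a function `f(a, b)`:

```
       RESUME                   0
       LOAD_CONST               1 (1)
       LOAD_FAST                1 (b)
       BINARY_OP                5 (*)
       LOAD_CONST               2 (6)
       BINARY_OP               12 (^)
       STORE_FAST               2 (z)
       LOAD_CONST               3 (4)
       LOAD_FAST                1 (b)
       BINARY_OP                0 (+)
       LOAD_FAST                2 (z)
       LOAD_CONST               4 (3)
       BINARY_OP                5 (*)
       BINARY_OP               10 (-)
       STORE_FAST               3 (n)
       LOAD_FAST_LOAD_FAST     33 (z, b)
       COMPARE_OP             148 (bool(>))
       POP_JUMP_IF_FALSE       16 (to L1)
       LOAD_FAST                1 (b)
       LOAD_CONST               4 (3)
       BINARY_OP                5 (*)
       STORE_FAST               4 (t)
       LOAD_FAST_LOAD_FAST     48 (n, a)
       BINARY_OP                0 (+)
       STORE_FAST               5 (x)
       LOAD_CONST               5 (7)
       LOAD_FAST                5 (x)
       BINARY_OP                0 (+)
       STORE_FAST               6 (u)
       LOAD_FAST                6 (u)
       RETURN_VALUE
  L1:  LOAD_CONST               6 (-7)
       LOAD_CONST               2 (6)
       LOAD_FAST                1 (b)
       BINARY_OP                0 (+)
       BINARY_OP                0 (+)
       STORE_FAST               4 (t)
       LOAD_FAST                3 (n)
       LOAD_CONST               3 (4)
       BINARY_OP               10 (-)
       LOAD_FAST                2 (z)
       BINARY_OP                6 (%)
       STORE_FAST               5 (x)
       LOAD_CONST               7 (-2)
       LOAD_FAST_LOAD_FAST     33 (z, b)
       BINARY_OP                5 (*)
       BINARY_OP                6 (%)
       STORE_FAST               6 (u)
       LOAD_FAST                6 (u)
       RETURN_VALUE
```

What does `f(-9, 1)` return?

-18

LOAD_CONST → push 1. Stack: [1]
LOAD_FAST b → push 1. Stack: [1, 1]
BINARY_OP * → 1 * 1 = 1. Stack: [1]
LOAD_CONST → push 6. Stack: [1, 6]
BINARY_OP ^ → 1 ^ 6 = 7. Stack: [7]
STORE_FAST z → z=7. Stack: []
LOAD_CONST → push 4. Stack: [4]
LOAD_FAST b → push 1. Stack: [4, 1]
BINARY_OP + → 4 + 1 = 5. Stack: [5]
LOAD_FAST z → push 7. Stack: [5, 7]
LOAD_CONST → push 3. Stack: [5, 7, 3]
BINARY_OP * → 7 * 3 = 21. Stack: [5, 21]
BINARY_OP - → 5 - 21 = -16. Stack: [-16]
STORE_FAST n → n=-16. Stack: []
LOAD_FAST_LOAD_FAST z,b → push 7,1. Stack: [7, 1]
COMPARE_OP bool(>) → 7 vs 1 = True. Stack: [True]
POP_JUMP_IF_FALSE → pop True; no jump. Stack: []
LOAD_FAST b → push 1. Stack: [1]
LOAD_CONST → push 3. Stack: [1, 3]
BINARY_OP * → 1 * 3 = 3. Stack: [3]
STORE_FAST t → t=3. Stack: []
LOAD_FAST_LOAD_FAST n,a → push -16,-9. Stack: [-16, -9]
BINARY_OP + → -16 + -9 = -25. Stack: [-25]
STORE_FAST x → x=-25. Stack: []
LOAD_CONST → push 7. Stack: [7]
LOAD_FAST x → push -25. Stack: [7, -25]
BINARY_OP + → 7 + -25 = -18. Stack: [-18]
STORE_FAST u → u=-18. Stack: []
LOAD_FAST u → push -18. Stack: [-18]
RETURN_VALUE → return -18.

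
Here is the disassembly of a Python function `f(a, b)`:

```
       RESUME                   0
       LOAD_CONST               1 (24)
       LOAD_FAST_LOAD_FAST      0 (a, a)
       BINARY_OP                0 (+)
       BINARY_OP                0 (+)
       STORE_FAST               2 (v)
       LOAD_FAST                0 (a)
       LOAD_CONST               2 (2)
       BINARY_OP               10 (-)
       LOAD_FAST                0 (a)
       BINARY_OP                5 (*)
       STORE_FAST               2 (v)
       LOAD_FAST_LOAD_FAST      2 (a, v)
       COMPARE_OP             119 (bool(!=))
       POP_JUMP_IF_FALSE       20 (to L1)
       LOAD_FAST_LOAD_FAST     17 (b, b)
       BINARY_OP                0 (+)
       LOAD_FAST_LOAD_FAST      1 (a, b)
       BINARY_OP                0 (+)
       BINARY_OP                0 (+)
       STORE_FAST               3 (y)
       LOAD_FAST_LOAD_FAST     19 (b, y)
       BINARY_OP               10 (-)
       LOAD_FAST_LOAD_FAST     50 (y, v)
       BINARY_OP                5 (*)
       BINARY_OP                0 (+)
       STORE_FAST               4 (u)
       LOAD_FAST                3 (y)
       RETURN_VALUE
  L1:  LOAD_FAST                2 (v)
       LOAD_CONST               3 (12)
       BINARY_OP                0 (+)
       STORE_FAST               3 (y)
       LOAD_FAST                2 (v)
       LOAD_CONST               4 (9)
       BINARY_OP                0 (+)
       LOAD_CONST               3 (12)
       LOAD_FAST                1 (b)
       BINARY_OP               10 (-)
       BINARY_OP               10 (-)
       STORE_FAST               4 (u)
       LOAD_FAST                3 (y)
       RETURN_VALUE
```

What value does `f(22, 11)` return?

LOAD_CONST → push 24. Stack: [24]
LOAD_FAST_LOAD_FAST a,a → push 22,22. Stack: [24, 22, 22]
BINARY_OP + → 22 + 22 = 44. Stack: [24, 44]
BINARY_OP + → 24 + 44 = 68. Stack: [68]
STORE_FAST v → v=68. Stack: []
LOAD_FAST a → push 22. Stack: [22]
LOAD_CONST → push 2. Stack: [22, 2]
BINARY_OP - → 22 - 2 = 20. Stack: [20]
LOAD_FAST a → push 22. Stack: [20, 22]
BINARY_OP * → 20 * 22 = 440. Stack: [440]
STORE_FAST v → v=440. Stack: []
LOAD_FAST_LOAD_FAST a,v → push 22,440. Stack: [22, 440]
COMPARE_OP bool(!=) → 22 vs 440 = True. Stack: [True]
POP_JUMP_IF_FALSE → pop True; no jump. Stack: []
LOAD_FAST_LOAD_FAST b,b → push 11,11. Stack: [11, 11]
BINARY_OP + → 11 + 11 = 22. Stack: [22]
LOAD_FAST_LOAD_FAST a,b → push 22,11. Stack: [22, 22, 11]
BINARY_OP + → 22 + 11 = 33. Stack: [22, 33]
BINARY_OP + → 22 + 33 = 55. Stack: [55]
STORE_FAST y → y=55. Stack: []
LOAD_FAST_LOAD_FAST b,y → push 11,55. Stack: [11, 55]
BINARY_OP - → 11 - 55 = -44. Stack: [-44]
LOAD_FAST_LOAD_FAST y,v → push 55,440. Stack: [-44, 55, 440]
BINARY_OP * → 55 * 440 = 24200. Stack: [-44, 24200]
BINARY_OP + → -44 + 24200 = 24156. Stack: [24156]
STORE_FAST u → u=24156. Stack: []
LOAD_FAST y → push 55. Stack: [55]
RETURN_VALUE → return 55.

55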